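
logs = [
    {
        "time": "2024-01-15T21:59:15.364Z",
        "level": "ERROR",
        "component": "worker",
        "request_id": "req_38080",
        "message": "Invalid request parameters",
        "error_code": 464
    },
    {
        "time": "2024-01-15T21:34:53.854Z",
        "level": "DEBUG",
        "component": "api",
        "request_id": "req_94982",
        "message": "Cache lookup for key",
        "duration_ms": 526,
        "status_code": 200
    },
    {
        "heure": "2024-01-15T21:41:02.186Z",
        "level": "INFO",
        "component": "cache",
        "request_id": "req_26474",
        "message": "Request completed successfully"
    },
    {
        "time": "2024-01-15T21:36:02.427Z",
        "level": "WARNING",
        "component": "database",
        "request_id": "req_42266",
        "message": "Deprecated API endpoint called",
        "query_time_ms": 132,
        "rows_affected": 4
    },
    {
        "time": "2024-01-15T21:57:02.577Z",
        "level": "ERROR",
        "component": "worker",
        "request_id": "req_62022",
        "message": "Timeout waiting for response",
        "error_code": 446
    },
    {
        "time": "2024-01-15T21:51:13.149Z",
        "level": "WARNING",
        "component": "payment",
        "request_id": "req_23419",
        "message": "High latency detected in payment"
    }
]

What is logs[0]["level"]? "ERROR"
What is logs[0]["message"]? "Invalid request parameters"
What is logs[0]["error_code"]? 464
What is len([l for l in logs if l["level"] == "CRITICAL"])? 0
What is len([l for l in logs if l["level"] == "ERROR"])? 2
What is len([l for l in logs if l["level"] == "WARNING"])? 2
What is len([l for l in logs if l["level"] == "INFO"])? 1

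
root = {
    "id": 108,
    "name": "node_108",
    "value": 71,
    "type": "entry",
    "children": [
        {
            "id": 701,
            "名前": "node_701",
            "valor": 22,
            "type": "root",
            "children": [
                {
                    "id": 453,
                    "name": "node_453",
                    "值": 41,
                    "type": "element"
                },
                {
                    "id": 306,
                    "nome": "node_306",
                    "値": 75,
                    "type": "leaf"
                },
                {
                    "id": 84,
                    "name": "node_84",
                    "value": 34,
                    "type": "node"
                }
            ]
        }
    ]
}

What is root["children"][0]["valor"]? 22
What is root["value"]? 71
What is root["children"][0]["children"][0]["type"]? "element"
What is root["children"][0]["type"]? "root"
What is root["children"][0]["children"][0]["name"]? "node_453"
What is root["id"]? 108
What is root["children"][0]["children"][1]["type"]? "leaf"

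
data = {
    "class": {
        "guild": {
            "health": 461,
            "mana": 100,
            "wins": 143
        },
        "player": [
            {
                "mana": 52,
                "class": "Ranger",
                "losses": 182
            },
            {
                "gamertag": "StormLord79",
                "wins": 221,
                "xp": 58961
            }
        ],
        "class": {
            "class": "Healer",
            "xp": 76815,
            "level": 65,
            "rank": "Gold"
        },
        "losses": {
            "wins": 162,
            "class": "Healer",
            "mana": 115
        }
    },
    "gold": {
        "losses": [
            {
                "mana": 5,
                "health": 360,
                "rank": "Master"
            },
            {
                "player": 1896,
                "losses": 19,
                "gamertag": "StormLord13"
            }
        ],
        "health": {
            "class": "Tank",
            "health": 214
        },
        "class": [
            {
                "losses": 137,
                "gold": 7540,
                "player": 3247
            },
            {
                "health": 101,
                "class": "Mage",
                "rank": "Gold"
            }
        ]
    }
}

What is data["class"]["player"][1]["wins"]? 221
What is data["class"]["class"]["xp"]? 76815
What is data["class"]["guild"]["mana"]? 100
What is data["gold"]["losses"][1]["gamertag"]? "StormLord13"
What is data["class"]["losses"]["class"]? "Healer"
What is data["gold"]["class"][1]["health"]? 101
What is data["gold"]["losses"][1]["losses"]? 19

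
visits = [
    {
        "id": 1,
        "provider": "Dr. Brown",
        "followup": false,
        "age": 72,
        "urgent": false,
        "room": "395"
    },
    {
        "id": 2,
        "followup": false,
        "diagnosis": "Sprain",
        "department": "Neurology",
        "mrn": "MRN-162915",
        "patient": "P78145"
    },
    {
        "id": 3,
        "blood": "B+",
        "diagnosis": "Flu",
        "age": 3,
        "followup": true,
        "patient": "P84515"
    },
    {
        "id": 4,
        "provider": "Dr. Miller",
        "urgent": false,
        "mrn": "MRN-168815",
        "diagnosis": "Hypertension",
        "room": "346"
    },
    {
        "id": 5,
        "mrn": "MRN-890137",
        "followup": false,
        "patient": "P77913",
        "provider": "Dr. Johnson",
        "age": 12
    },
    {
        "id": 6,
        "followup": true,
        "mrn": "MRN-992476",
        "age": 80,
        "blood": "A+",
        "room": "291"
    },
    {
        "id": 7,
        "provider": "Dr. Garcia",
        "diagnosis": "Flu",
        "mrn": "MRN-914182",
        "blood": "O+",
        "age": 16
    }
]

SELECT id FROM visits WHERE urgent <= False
[1, 4]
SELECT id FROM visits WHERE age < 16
[3, 5]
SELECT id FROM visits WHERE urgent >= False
[1, 4]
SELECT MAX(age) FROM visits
80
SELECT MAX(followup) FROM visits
True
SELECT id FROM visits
[1, 2, 3, 4, 5, 6, 7]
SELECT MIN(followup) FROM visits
False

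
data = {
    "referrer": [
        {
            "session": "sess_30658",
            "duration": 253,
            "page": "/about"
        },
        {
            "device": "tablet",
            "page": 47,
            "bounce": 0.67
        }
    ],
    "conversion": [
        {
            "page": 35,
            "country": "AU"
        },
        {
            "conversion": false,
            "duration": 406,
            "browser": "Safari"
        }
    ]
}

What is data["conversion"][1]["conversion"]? False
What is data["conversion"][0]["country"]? "AU"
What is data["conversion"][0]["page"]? 35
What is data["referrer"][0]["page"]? "/about"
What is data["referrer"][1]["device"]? "tablet"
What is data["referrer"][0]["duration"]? 253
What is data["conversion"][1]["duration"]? 406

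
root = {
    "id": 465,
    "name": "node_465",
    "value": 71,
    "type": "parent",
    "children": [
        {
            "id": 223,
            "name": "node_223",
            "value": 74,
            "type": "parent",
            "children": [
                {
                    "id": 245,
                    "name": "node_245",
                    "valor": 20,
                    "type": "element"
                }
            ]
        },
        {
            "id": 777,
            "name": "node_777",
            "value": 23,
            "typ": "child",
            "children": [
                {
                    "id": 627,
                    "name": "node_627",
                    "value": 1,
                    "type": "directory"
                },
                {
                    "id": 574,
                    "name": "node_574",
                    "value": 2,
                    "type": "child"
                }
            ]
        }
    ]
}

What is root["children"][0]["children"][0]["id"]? 245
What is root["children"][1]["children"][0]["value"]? 1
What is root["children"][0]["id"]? 223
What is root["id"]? 465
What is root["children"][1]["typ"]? "child"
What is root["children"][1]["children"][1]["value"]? 2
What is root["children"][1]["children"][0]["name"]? "node_627"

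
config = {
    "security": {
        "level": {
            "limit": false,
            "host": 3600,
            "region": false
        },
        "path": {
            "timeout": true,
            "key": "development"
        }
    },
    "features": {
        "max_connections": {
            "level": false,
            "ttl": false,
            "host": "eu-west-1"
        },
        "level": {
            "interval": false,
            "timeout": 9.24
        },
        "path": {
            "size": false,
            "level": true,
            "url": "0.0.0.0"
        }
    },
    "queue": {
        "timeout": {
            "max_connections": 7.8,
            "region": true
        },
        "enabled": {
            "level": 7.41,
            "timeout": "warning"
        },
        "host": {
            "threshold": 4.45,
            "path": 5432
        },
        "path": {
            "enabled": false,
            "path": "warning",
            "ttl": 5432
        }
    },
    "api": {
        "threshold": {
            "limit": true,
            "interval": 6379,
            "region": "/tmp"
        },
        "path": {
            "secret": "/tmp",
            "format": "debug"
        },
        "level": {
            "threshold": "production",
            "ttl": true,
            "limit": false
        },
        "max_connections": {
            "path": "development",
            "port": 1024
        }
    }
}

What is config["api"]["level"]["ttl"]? True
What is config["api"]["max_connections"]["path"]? "development"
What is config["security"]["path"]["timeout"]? True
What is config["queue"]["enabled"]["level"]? 7.41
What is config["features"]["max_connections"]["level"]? False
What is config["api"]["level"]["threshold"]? "production"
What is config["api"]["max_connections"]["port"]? 1024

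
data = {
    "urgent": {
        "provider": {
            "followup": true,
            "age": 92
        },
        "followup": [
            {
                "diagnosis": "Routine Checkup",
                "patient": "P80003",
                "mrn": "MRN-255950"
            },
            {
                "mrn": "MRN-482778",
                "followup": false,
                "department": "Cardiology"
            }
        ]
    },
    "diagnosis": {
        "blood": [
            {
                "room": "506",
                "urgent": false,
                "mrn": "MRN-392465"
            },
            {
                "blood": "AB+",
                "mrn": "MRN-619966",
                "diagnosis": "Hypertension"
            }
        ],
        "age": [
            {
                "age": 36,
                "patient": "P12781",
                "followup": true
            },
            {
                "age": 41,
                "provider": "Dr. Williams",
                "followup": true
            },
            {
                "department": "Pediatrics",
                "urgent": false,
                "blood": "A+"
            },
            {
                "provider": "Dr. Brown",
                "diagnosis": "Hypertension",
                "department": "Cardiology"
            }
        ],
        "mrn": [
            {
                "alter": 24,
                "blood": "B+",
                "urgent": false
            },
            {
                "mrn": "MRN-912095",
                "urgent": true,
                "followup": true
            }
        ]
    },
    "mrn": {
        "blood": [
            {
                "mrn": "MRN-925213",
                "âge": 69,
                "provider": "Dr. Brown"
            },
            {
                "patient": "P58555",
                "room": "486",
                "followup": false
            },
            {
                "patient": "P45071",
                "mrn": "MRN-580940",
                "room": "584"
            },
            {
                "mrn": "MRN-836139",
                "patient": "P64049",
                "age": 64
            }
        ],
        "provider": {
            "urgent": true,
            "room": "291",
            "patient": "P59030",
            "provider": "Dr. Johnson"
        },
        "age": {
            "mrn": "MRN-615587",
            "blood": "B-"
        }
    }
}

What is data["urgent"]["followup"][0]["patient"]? "P80003"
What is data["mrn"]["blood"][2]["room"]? "584"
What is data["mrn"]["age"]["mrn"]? "MRN-615587"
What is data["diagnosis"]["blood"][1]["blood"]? "AB+"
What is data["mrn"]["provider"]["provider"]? "Dr. Johnson"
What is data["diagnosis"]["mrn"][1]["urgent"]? True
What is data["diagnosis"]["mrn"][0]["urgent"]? False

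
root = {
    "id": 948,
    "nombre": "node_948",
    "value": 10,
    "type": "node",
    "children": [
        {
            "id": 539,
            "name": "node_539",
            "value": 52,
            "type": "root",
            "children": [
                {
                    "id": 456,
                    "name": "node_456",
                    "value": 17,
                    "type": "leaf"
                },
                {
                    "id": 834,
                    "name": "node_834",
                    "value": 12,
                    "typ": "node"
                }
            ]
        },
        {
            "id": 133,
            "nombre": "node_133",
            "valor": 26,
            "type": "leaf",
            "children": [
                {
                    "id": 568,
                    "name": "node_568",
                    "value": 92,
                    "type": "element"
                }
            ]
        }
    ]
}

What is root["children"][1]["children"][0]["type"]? "element"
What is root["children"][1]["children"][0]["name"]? "node_568"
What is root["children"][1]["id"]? 133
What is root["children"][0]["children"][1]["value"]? 12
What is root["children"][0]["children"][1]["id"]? 834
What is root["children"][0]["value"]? 52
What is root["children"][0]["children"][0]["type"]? "leaf"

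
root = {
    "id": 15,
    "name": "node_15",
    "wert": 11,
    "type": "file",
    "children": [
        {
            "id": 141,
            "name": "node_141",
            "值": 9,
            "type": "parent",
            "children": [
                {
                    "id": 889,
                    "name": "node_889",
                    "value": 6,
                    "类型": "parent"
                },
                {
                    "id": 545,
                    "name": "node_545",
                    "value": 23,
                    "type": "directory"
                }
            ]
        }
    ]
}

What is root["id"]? 15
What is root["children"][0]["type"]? "parent"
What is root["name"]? "node_15"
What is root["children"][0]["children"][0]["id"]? 889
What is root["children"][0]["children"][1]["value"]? 23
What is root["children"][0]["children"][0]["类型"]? "parent"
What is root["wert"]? 11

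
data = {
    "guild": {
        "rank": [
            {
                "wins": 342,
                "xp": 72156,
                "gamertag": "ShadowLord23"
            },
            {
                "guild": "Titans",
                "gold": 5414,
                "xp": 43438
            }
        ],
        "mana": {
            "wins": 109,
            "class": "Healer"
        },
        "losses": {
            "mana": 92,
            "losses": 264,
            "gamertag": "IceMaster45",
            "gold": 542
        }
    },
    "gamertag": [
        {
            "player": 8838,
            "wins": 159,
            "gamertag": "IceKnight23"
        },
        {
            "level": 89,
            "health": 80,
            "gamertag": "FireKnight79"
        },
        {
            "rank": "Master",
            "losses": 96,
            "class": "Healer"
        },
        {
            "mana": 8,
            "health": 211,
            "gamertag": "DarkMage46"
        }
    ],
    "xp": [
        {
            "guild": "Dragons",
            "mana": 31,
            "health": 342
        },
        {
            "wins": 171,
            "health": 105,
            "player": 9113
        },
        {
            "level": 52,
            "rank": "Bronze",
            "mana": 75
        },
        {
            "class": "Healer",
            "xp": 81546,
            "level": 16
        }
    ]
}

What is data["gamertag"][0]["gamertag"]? "IceKnight23"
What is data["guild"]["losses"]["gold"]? 542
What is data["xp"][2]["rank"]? "Bronze"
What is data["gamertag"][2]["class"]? "Healer"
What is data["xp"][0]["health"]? 342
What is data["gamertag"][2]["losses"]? 96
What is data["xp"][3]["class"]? "Healer"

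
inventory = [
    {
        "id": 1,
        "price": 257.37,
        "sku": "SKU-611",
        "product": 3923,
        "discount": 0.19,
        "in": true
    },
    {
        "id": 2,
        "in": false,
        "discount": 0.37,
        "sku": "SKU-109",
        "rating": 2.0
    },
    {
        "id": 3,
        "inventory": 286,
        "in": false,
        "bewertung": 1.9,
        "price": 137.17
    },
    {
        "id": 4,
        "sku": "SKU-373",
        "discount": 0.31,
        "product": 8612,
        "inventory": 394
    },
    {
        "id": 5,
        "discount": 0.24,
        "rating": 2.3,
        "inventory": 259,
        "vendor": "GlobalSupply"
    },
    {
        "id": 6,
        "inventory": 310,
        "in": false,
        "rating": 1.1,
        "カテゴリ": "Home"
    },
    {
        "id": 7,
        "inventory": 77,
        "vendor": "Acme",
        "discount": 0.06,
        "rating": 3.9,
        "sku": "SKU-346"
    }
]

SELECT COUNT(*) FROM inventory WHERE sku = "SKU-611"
1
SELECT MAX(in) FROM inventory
True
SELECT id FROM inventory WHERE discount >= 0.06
[1, 2, 4, 5, 7]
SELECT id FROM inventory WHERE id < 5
[1, 2, 3, 4]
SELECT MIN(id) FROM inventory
1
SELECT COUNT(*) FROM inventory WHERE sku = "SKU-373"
1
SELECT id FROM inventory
[1, 2, 3, 4, 5, 6, 7]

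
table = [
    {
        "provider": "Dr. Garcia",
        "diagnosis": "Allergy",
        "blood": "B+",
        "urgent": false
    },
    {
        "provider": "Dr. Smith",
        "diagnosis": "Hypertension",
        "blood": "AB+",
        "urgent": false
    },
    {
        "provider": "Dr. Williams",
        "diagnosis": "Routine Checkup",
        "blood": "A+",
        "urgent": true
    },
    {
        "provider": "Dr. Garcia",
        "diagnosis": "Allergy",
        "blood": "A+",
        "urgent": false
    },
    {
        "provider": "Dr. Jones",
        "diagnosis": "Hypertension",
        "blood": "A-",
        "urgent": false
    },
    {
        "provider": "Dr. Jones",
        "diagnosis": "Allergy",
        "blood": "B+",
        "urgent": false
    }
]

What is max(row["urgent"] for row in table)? True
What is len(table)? 6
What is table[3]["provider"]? "Dr. Garcia"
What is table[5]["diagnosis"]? "Allergy"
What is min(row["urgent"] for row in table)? False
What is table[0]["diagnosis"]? "Allergy"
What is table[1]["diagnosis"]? "Hypertension"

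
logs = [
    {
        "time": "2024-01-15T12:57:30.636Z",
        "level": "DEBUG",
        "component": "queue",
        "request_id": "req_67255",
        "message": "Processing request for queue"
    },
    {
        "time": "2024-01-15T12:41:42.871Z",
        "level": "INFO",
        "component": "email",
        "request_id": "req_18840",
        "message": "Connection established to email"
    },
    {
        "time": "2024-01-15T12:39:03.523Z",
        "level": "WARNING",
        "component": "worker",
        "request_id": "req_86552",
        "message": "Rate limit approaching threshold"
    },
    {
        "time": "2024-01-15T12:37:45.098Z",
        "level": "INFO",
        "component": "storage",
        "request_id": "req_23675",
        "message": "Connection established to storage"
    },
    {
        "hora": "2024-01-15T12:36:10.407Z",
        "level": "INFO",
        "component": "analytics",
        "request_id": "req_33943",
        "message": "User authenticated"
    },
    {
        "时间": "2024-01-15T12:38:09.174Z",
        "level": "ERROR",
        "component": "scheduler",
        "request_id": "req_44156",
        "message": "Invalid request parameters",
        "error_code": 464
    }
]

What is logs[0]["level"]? "DEBUG"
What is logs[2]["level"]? "WARNING"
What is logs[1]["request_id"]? "req_18840"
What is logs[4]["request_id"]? "req_33943"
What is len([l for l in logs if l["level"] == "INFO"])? 3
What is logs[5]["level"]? "ERROR"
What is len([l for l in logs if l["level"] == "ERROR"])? 1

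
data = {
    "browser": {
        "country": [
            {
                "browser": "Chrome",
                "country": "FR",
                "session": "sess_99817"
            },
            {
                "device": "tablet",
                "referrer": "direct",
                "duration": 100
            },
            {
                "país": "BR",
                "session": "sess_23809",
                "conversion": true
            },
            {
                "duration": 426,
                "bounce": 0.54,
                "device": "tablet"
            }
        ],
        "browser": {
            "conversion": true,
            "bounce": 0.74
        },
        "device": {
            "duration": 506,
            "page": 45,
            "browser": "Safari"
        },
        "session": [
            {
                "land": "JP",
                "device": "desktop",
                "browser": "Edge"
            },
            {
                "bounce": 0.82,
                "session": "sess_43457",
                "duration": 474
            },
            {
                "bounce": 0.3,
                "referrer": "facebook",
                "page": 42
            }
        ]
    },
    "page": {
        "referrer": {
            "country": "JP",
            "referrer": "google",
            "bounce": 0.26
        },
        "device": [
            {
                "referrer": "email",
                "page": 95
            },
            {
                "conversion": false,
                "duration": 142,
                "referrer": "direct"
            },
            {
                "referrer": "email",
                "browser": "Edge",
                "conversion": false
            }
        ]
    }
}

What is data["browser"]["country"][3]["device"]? "tablet"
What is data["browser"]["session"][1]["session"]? "sess_43457"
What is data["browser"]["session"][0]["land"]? "JP"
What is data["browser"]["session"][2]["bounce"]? 0.3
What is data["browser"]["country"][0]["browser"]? "Chrome"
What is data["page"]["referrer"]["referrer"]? "google"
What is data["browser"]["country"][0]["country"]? "FR"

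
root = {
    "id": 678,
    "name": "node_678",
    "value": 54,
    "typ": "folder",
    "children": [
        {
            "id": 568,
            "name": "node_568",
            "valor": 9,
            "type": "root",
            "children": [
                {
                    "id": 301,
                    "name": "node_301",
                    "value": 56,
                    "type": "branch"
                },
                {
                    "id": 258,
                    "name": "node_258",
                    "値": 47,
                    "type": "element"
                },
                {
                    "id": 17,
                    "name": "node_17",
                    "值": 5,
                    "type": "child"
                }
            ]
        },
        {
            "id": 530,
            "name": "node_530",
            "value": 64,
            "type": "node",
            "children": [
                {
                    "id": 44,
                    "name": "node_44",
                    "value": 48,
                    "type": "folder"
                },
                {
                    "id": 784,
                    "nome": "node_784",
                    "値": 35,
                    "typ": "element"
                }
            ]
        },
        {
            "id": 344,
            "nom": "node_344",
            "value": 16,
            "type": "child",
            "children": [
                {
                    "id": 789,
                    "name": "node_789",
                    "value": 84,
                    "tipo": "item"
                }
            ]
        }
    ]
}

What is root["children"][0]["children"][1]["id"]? 258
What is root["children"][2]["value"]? 16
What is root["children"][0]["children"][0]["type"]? "branch"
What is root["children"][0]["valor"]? 9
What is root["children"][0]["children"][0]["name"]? "node_301"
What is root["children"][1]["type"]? "node"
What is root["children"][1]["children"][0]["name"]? "node_44"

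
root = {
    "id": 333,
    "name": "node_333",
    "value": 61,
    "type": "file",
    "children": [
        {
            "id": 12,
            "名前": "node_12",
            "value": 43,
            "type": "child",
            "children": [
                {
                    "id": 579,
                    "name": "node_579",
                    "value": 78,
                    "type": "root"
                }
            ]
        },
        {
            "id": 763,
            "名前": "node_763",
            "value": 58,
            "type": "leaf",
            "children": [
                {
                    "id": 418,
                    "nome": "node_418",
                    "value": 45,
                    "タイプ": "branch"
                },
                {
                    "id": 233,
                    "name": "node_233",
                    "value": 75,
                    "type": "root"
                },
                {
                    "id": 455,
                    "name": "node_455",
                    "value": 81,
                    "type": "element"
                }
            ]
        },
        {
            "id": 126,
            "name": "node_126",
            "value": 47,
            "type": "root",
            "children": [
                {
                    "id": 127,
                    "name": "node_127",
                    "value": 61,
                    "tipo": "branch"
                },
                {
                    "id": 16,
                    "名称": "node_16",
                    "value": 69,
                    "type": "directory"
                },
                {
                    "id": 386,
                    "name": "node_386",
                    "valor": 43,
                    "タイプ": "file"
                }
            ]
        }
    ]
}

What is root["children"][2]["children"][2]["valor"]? 43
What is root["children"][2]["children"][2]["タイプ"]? "file"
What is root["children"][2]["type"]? "root"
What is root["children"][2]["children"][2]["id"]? 386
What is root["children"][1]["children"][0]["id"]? 418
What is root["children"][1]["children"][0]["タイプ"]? "branch"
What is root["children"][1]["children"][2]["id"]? 455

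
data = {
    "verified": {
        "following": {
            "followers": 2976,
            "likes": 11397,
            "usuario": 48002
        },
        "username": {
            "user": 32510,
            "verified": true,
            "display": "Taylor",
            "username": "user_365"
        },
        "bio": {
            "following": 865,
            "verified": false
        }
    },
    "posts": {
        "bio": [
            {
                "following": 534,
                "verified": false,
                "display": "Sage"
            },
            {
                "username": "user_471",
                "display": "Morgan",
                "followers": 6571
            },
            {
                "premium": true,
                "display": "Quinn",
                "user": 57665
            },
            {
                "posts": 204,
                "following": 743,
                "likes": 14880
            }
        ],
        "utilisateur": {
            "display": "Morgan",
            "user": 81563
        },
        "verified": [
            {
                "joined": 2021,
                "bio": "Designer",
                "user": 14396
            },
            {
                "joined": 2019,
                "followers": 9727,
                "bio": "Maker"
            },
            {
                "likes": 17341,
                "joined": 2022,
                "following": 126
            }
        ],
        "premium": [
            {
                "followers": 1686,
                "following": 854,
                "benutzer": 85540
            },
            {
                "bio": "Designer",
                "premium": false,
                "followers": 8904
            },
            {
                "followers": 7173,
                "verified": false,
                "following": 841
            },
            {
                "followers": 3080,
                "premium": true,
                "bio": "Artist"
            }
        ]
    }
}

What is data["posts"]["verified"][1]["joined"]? 2019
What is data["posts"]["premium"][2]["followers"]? 7173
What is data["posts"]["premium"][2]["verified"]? False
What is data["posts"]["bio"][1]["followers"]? 6571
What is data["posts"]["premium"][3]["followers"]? 3080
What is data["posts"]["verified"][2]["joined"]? 2022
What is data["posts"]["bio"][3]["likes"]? 14880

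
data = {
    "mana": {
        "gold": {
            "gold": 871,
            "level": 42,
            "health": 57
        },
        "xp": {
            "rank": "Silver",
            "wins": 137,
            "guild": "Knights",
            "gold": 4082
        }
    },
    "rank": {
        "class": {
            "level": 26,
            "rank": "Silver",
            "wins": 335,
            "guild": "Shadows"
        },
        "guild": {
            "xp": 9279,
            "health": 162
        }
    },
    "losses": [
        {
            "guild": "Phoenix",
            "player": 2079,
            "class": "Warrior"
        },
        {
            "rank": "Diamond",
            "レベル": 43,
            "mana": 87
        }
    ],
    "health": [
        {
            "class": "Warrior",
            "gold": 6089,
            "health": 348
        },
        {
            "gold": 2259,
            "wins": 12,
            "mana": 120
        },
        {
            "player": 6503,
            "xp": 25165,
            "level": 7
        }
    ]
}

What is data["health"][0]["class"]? "Warrior"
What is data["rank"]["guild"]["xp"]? 9279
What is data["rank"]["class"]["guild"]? "Shadows"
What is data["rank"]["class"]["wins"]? 335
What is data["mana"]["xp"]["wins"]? 137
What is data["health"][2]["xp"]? 25165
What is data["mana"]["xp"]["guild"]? "Knights"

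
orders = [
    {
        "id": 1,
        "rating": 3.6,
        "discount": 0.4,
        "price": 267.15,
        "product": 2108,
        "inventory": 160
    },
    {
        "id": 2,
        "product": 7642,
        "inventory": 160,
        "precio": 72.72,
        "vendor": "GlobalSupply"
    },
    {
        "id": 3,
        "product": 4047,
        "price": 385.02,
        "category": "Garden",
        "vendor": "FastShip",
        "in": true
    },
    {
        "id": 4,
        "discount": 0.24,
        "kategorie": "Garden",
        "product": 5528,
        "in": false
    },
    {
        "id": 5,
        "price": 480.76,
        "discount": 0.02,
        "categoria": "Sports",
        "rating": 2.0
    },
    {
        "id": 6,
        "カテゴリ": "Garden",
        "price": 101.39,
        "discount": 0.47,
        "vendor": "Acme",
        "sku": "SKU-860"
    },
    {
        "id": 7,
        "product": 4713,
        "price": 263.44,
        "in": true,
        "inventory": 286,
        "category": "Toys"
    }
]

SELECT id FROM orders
[1, 2, 3, 4, 5, 6, 7]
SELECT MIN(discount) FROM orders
0.02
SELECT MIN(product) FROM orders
2108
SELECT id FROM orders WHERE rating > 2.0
[1]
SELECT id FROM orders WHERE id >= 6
[6, 7]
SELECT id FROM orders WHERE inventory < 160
[]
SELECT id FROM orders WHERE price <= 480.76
[1, 3, 5, 6, 7]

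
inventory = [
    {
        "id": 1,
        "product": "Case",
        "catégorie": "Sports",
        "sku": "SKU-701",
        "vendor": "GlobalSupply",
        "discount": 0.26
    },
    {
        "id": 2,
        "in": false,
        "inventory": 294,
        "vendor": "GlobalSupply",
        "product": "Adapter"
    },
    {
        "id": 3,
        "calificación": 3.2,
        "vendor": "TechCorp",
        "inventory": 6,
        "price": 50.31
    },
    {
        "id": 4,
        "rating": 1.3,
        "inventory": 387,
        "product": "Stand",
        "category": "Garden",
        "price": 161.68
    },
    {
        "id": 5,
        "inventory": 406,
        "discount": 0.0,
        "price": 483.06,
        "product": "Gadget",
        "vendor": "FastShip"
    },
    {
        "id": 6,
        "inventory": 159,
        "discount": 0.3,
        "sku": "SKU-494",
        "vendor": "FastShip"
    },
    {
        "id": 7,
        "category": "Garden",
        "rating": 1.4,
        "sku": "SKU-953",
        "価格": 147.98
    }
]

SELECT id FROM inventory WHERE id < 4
[1, 2, 3]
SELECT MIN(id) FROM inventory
1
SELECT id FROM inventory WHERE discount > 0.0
[1, 6]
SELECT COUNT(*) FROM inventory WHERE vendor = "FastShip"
2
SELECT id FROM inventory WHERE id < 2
[1]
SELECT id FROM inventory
[1, 2, 3, 4, 5, 6, 7]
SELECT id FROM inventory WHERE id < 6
[1, 2, 3, 4, 5]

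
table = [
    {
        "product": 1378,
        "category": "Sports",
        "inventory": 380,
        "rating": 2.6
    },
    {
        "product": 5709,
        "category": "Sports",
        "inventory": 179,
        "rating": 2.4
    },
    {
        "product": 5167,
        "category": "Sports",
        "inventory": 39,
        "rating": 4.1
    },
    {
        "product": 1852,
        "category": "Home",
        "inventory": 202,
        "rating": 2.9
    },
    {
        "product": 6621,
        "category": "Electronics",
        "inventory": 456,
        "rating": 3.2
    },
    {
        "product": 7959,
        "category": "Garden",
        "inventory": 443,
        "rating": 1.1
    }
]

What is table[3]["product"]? 1852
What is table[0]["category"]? "Sports"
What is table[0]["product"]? 1378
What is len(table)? 6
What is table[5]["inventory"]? 443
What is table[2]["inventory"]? 39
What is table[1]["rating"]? 2.4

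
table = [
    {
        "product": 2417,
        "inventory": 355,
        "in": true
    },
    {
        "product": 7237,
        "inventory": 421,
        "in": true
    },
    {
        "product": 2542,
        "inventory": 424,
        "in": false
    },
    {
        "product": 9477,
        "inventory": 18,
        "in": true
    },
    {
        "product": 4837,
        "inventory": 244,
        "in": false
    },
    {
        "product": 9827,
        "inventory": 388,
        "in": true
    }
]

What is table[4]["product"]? 4837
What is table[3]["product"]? 9477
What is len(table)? 6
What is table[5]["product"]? 9827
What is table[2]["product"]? 2542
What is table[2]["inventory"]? 424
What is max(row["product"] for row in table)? 9827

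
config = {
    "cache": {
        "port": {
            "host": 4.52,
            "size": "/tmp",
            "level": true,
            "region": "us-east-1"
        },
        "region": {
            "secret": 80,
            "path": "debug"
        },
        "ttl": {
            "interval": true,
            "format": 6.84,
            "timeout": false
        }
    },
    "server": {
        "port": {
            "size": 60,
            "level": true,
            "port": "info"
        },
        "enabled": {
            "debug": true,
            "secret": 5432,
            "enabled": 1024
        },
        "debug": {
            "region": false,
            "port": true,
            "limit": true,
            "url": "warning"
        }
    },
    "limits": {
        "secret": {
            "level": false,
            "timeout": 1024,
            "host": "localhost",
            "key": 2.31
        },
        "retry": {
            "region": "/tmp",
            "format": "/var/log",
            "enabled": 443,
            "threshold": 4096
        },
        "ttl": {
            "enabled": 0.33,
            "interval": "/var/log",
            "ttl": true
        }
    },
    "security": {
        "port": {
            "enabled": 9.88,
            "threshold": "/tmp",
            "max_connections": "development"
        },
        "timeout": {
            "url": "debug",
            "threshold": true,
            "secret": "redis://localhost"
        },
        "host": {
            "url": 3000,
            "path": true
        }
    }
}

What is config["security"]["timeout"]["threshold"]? True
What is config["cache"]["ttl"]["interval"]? True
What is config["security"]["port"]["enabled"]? 9.88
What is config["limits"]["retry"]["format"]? "/var/log"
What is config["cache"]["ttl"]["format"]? 6.84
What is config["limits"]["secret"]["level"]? False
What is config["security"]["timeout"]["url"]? "debug"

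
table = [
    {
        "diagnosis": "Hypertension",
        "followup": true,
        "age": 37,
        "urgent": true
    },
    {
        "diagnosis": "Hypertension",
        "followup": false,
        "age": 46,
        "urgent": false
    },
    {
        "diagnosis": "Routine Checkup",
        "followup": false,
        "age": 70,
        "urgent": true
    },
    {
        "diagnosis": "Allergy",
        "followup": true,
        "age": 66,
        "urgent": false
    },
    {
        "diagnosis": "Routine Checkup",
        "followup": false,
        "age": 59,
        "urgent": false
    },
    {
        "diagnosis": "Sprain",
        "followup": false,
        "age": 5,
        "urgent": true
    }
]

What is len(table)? 6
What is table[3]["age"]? 66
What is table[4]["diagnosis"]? "Routine Checkup"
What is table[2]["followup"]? False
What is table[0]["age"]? 37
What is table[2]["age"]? 70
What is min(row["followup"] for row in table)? False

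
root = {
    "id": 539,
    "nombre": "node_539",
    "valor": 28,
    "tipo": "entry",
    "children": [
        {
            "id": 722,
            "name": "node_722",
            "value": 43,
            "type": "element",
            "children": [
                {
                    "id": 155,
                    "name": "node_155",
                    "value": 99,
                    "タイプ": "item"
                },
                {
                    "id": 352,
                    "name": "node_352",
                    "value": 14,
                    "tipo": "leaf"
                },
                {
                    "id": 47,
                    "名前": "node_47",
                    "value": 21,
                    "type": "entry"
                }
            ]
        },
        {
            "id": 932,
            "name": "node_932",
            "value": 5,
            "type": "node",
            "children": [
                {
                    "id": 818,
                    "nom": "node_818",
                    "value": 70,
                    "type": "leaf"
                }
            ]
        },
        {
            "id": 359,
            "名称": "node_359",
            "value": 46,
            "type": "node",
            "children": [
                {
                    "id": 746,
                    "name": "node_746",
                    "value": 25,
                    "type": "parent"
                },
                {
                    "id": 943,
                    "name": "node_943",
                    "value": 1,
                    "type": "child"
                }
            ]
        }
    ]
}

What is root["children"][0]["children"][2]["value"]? 21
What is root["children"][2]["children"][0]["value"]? 25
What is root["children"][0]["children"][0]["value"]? 99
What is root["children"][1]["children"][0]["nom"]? "node_818"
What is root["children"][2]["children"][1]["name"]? "node_943"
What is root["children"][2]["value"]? 46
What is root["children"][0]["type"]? "element"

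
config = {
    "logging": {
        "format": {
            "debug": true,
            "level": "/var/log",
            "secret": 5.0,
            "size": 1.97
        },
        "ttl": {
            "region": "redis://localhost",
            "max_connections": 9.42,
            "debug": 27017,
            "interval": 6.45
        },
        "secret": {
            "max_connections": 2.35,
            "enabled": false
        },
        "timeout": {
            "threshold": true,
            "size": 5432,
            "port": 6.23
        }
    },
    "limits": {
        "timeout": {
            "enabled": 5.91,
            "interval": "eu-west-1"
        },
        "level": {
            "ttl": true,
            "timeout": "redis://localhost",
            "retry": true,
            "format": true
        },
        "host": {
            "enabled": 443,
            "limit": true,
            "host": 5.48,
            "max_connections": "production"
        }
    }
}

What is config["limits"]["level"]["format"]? True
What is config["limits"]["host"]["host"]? 5.48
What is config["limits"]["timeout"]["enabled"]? 5.91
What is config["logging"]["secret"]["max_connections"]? 2.35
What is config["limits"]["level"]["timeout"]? "redis://localhost"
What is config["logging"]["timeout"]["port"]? 6.23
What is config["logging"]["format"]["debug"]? True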